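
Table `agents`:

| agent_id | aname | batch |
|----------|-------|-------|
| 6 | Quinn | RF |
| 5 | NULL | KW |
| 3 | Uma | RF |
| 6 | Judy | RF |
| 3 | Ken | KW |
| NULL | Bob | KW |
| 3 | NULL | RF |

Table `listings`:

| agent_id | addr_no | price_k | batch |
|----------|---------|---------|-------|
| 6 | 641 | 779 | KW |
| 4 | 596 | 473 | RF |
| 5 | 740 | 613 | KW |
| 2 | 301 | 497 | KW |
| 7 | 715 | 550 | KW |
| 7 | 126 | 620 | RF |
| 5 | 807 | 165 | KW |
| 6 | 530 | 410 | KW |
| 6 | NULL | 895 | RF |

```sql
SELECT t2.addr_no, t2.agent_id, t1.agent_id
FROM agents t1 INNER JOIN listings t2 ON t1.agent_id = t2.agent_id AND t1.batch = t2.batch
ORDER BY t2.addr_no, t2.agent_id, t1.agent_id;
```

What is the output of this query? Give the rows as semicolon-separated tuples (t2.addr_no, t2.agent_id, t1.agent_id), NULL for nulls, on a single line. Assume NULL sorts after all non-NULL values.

INNER JOIN keeps only pairs where the ON condition holds.
Matching on t1.agent_id = t2.agent_id AND t1.batch = t2.batch. A NULL in a compared column never satisfies the condition.
Matched pairs: 4.

(740, 5, 5); (807, 5, 5); (NULL, 6, 6); (NULL, 6, 6)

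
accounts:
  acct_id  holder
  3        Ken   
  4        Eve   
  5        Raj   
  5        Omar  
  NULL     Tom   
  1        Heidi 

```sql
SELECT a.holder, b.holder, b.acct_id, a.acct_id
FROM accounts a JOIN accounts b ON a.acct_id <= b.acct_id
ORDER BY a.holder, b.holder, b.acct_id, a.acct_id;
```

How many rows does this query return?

INNER JOIN keeps only pairs where the ON condition holds.
Matching on a.acct_id <= b.acct_id. A NULL in a compared column never satisfies the condition.
- a (acct_id=3) pairs with 4 row(s) of b.
- a (acct_id=4) pairs with 3 row(s) of b.
- a (acct_id=5) pairs with 2 row(s) of b.
- a (acct_id=5) pairs with 2 row(s) of b.
- a (acct_id=NULL) has no partner → excluded.
- a (acct_id=1) pairs with 5 row(s) of b.
Total: 16 rows.

16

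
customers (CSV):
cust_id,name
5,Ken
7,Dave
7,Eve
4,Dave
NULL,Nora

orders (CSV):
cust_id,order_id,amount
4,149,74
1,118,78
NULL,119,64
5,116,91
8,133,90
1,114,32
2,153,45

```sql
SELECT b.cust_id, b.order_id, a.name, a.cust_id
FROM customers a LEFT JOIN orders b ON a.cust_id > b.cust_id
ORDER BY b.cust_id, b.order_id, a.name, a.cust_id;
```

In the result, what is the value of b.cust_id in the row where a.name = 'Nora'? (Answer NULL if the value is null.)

NULL

LEFT JOIN keeps every row from `customers`; unmatched rows get NULL for `orders`'s columns.
Matching on a.cust_id > b.cust_id. A NULL in a compared column never satisfies the condition.
Matched pairs: 17; unmatched a rows kept: 1.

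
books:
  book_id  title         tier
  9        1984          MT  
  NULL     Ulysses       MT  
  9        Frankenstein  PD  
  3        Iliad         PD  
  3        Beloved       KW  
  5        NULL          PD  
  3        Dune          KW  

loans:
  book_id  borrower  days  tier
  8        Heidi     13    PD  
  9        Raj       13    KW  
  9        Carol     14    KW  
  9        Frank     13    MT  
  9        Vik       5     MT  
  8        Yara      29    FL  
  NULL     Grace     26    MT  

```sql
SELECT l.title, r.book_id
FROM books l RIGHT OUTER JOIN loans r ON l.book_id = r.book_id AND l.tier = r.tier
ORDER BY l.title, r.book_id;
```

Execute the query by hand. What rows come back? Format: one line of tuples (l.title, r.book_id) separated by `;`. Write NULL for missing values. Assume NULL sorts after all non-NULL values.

(1984, 9); (1984, 9); (NULL, 8); (NULL, 8); (NULL, 9); (NULL, 9); (NULL, NULL)

RIGHT JOIN keeps every row from `loans`; unmatched rows get NULL for `books`'s columns.
Matching on l.book_id = r.book_id AND l.tier = r.tier. A NULL in a compared column never satisfies the condition.
- l[0] book_id=9, tier=MT → 2 match(es) in r → 2 row(s).
- l[1] book_id=NULL, tier=MT → no match.
- l[2] book_id=9, tier=PD → no match.
- l[3] book_id=3, tier=PD → no match.
- l[4] book_id=3, tier=KW → no match.
- l[5] book_id=5, tier=PD → no match.
- l[6] book_id=3, tier=KW → no match.
- 5 r row(s) had no l match → kept, l columns NULL.
After projecting and ordering:
l.title | r.book_id
1984 | 9
1984 | 9
NULL | 8
NULL | 8
NULL | 9
NULL | 9
NULL | NULL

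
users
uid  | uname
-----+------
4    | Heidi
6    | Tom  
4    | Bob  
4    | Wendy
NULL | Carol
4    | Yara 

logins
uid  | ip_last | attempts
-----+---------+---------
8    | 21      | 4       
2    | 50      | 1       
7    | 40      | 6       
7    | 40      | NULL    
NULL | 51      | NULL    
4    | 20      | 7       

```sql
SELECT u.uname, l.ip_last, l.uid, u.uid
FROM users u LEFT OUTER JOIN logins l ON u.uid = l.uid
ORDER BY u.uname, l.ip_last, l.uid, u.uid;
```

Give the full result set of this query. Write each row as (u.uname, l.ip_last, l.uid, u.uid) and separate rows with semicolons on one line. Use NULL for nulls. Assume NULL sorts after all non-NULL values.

(Bob, 20, 4, 4); (Carol, NULL, NULL, NULL); (Heidi, 20, 4, 4); (Tom, NULL, NULL, 6); (Wendy, 20, 4, 4); (Yara, 20, 4, 4)

LEFT JOIN keeps every row from `users`; unmatched rows get NULL for `logins`'s columns.
Matching on u.uid = l.uid. A NULL in a compared column never satisfies the condition.
- u row (uid=4): matches 1 l row(s) → 1 output row(s).
- u row (uid=6): no match → kept, l columns NULL.
- u row (uid=4): matches 1 l row(s) → 1 output row(s).
- u row (uid=4): matches 1 l row(s) → 1 output row(s).
- u row (uid=NULL): no match → kept, l columns NULL.
- u row (uid=4): matches 1 l row(s) → 1 output row(s).
After projecting and ordering:
u.uname | l.ip_last | l.uid | u.uid
Bob | 20 | 4 | 4
Carol | NULL | NULL | NULL
Heidi | 20 | 4 | 4
Tom | NULL | NULL | 6
Wendy | 20 | 4 | 4
Yara | 20 | 4 | 4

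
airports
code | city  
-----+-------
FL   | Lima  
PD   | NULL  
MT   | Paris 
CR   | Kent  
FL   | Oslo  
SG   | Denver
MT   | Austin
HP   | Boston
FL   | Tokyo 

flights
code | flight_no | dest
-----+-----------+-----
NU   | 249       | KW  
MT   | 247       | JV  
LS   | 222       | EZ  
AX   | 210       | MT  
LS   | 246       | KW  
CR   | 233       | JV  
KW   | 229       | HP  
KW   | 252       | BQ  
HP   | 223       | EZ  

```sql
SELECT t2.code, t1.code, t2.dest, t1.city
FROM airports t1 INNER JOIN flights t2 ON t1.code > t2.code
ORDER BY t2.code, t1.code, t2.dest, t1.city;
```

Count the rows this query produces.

INNER JOIN keeps only pairs where the ON condition holds.
Matching on t1.code > t2.code.
- t1[0] code=FL → 2 match(es) in t2 → 2 row(s).
- t1[1] code=PD → 9 match(es) in t2 → 9 row(s).
- t1[2] code=MT → 7 match(es) in t2 → 7 row(s).
- t1[3] code=CR → 1 match(es) in t2 → 1 row(s).
- t1[4] code=FL → 2 match(es) in t2 → 2 row(s).
- t1[5] code=SG → 9 match(es) in t2 → 9 row(s).
- t1[6] code=MT → 7 match(es) in t2 → 7 row(s).
- t1[7] code=HP → 2 match(es) in t2 → 2 row(s).
- t1[8] code=FL → 2 match(es) in t2 → 2 row(s).
Total: 41 rows.

41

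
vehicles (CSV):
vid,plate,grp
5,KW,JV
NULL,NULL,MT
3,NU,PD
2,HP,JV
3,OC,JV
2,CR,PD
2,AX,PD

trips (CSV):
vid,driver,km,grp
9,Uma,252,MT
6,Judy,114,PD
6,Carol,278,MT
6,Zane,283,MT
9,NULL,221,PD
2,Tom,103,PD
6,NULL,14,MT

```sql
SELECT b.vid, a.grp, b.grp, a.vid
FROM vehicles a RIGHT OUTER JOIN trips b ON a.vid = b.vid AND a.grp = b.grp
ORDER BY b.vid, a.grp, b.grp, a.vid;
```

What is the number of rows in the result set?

8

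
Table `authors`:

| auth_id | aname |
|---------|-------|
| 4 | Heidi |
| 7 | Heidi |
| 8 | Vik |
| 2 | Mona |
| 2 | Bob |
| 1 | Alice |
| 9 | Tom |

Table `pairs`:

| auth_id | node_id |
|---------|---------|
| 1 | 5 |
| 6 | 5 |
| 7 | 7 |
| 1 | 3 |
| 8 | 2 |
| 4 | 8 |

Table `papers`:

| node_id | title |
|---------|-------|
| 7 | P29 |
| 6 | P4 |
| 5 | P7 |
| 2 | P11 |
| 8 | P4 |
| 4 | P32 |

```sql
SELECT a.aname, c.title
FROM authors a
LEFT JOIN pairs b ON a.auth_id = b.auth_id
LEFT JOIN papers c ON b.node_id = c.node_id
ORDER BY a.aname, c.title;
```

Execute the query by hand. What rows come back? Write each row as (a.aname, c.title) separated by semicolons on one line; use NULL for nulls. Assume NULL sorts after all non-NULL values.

(Alice, P7); (Alice, NULL); (Bob, NULL); (Heidi, P29); (Heidi, P4); (Mona, NULL); (Tom, NULL); (Vik, P11)

Joins associate left-to-right: authors LEFT JOIN pairs on auth_id gives 8 intermediate row(s).
Then LEFT JOIN `papers c` on node_id: each of those 8 rows is kept; rows whose b.node_id has no match in c get NULL for c's columns.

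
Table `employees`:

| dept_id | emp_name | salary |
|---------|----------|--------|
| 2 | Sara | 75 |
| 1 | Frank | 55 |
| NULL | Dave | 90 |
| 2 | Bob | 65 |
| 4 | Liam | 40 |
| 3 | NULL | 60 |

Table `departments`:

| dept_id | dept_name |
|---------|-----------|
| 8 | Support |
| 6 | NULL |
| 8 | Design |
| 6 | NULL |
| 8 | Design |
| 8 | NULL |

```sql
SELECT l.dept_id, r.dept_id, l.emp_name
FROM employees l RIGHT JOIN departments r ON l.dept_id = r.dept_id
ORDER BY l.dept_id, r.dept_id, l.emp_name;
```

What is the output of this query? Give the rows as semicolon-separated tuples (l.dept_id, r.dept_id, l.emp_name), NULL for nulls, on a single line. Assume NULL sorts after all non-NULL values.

RIGHT JOIN keeps every row from `departments`; unmatched rows get NULL for `employees`'s columns.
Matching on l.dept_id = r.dept_id. A NULL in a compared column never satisfies the condition.
- l[0] dept_id=2 → no match.
- l[1] dept_id=1 → no match.
- l[2] dept_id=NULL → no match.
- l[3] dept_id=2 → no match.
- l[4] dept_id=4 → no match.
- l[5] dept_id=3 → no match.
- 6 r row(s) had no l match → kept, l columns NULL.
After projecting and ordering:
l.dept_id | r.dept_id | l.emp_name
NULL | 6 | NULL
NULL | 6 | NULL
NULL | 8 | NULL
NULL | 8 | NULL
NULL | 8 | NULL
NULL | 8 | NULL

(NULL, 6, NULL); (NULL, 6, NULL); (NULL, 8, NULL); (NULL, 8, NULL); (NULL, 8, NULL); (NULL, 8, NULL)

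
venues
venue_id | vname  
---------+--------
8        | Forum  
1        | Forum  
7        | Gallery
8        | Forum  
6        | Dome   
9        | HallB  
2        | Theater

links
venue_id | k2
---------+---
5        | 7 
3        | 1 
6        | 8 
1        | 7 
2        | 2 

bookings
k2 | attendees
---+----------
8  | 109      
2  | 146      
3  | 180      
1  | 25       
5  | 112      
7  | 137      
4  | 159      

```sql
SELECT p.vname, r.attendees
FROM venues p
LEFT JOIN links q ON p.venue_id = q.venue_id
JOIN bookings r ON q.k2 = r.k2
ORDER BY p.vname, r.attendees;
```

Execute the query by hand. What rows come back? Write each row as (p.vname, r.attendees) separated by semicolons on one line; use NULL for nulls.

(Dome, 109); (Forum, 137); (Theater, 146)

Step 1 — p LEFT JOIN q on venue_id → 7 row(s).
Then INNER JOIN `bookings r` on k2: keep only rows whose q.k2 appears in r.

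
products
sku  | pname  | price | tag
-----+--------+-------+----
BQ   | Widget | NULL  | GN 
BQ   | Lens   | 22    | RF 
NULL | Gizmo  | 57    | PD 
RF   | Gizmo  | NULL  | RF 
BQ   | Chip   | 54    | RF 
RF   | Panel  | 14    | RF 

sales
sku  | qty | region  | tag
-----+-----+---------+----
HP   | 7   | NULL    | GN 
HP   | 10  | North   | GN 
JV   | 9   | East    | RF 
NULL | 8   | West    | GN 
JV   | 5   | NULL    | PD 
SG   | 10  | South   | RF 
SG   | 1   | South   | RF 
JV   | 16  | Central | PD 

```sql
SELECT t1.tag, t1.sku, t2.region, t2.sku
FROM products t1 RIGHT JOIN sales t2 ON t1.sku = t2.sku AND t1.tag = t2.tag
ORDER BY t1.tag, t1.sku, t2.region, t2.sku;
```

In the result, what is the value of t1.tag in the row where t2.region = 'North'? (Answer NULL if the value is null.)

NULL

RIGHT JOIN keeps every row from `sales`; unmatched rows get NULL for `products`'s columns.
Matching on t1.sku = t2.sku AND t1.tag = t2.tag. A NULL in a compared column never satisfies the condition.
- t1 (sku=BQ, tag=GN) has no partner in t2.
- t1 (sku=BQ, tag=RF) has no partner in t2.
- t1 (sku=NULL, tag=PD) has no partner in t2.
- t1 (sku=RF, tag=RF) has no partner in t2.
- t1 (sku=BQ, tag=RF) has no partner in t2.
- t1 (sku=RF, tag=RF) has no partner in t2.
- 8 t2 row(s) had no t1 match → kept, t1 columns NULL.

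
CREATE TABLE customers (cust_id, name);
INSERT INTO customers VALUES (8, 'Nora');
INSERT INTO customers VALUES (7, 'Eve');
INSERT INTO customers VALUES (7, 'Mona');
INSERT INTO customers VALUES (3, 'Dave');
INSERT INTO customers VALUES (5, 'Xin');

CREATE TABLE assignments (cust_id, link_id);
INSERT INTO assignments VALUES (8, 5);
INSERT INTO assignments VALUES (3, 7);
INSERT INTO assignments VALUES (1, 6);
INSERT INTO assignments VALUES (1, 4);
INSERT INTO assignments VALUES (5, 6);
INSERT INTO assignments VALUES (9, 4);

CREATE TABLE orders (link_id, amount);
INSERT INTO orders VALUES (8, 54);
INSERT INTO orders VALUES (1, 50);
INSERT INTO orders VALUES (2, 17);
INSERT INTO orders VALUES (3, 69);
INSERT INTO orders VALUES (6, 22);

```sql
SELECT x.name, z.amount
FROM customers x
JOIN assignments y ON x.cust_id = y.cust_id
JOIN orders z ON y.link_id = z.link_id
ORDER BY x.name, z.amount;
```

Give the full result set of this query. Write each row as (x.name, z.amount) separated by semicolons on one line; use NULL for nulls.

(Xin, 22)

Joins associate left-to-right: customers INNER JOIN assignments on cust_id gives 3 intermediate row(s).
Then INNER JOIN `orders z` on link_id: keep only rows whose y.link_id appears in z.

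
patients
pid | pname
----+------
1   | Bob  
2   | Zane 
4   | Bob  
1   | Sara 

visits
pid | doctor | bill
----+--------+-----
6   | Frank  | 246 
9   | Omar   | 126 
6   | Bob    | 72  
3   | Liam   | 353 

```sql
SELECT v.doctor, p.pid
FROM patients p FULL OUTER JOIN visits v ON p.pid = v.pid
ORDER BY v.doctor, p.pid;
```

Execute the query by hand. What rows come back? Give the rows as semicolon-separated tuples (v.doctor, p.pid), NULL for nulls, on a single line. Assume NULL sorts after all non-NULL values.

(Bob, NULL); (Frank, NULL); (Liam, NULL); (Omar, NULL); (NULL, 1); (NULL, 1); (NULL, 2); (NULL, 4)

FULL OUTER JOIN keeps every row from both sides; unmatched rows get NULL for the other side's columns.
Matching on p.pid = v.pid.
- p row (pid=1): no match → kept, v columns NULL.
- p row (pid=2): no match → kept, v columns NULL.
- p row (pid=4): no match → kept, v columns NULL.
- p row (pid=1): no match → kept, v columns NULL.
- 4 v row(s) had no p match → kept, p columns NULL.
After projecting and ordering:
v.doctor | p.pid
Bob | NULL
Frank | NULL
Liam | NULL
Omar | NULL
NULL | 1
NULL | 1
NULL | 2
NULL | 4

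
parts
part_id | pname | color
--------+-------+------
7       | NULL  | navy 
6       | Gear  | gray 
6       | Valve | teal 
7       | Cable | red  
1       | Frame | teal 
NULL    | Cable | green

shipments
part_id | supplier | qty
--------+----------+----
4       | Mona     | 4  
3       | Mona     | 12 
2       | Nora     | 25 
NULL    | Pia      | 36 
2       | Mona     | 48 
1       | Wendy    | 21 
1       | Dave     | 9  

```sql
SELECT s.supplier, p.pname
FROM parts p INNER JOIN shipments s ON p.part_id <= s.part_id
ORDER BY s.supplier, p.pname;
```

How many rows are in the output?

INNER JOIN keeps only pairs where the ON condition holds.
Matching on p.part_id <= s.part_id. A NULL in a compared column never satisfies the condition.
Matched pairs: 6.
Total: 6 rows.

6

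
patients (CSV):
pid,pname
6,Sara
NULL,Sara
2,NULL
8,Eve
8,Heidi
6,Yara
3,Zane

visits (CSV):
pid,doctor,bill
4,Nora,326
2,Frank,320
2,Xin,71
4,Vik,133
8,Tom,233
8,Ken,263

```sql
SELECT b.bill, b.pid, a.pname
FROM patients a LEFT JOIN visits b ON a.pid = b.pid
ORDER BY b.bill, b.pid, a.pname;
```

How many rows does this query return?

10

LEFT JOIN keeps every row from `patients`; unmatched rows get NULL for `visits`'s columns.
Matching on a.pid = b.pid. A NULL in a compared column never satisfies the condition.
- a[0] pid=6 → no match; kept with NULLs on the b side.
- a[1] pid=NULL → no match; kept with NULLs on the b side.
- a[2] pid=2 → 2 match(es) in b → 2 row(s).
- a[3] pid=8 → 2 match(es) in b → 2 row(s).
- a[4] pid=8 → 2 match(es) in b → 2 row(s).
- a[5] pid=6 → no match; kept with NULLs on the b side.
- a[6] pid=3 → no match; kept with NULLs on the b side.
Total: 6 matched + 4 padded = 10 rows.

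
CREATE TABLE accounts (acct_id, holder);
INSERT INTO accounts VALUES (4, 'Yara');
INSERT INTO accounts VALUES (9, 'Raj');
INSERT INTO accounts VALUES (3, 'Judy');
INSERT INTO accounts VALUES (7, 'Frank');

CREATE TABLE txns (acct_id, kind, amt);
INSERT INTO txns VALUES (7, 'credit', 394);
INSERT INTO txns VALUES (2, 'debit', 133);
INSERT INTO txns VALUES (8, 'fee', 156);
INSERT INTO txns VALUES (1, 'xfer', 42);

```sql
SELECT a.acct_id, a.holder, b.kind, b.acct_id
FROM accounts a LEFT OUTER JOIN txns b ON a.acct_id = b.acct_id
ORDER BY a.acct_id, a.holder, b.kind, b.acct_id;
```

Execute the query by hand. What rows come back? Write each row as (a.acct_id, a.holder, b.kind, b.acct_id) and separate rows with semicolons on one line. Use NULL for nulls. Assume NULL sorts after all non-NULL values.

LEFT JOIN keeps every row from `accounts`; unmatched rows get NULL for `txns`'s columns.
Matching on a.acct_id = b.acct_id.
Matched pairs: 1; unmatched a rows kept: 3.

(3, Judy, NULL, NULL); (4, Yara, NULL, NULL); (7, Frank, credit, 7); (9, Raj, NULL, NULL)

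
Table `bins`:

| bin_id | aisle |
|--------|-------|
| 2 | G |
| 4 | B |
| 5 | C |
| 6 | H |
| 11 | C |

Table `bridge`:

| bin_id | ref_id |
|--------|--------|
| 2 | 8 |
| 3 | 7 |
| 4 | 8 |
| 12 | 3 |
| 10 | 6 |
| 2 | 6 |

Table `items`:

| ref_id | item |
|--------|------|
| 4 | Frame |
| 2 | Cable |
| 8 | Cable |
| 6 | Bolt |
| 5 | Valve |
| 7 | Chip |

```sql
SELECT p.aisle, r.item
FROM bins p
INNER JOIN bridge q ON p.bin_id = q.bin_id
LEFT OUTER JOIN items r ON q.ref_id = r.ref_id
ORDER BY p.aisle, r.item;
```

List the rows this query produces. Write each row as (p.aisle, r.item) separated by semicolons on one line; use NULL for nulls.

Joins associate left-to-right: bins INNER JOIN bridge on bin_id gives 3 intermediate row(s).
Then LEFT JOIN `items r` on ref_id: each of those 3 rows is kept; rows whose q.ref_id has no match in r get NULL for r's columns.

(B, Cable); (G, Bolt); (G, Cable)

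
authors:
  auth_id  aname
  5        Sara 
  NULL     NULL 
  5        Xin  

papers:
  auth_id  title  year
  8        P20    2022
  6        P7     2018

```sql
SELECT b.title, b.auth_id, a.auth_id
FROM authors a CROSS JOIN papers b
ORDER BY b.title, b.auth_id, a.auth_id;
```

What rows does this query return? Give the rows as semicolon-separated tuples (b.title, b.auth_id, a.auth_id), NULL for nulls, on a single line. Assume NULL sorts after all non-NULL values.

(P20, 8, 5); (P20, 8, 5); (P20, 8, NULL); (P7, 6, 5); (P7, 6, 5); (P7, 6, NULL)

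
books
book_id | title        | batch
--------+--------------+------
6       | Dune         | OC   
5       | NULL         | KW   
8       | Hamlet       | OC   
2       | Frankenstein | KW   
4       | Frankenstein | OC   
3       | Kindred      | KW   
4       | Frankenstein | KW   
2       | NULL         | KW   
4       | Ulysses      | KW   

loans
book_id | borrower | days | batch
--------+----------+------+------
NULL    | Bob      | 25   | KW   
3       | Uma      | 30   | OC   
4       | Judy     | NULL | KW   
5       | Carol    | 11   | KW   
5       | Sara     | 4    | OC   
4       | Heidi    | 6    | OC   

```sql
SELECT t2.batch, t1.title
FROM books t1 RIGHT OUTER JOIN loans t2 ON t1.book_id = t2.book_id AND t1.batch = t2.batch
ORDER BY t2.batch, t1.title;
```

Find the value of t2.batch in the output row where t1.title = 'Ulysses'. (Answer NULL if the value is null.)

RIGHT JOIN keeps every row from `loans`; unmatched rows get NULL for `books`'s columns.
Matching on t1.book_id = t2.book_id AND t1.batch = t2.batch. A NULL in a compared column never satisfies the condition.
- book_id=6, batch=OC: no matching t2 row.
- book_id=5, batch=KW: 1 matching t2 row(s), so 1 row(s) emitted.
- book_id=8, batch=OC: no matching t2 row.
- book_id=2, batch=KW: no matching t2 row.
- book_id=4, batch=OC: 1 matching t2 row(s), so 1 row(s) emitted.
- book_id=3, batch=KW: no matching t2 row.
- book_id=4, batch=KW: 1 matching t2 row(s), so 1 row(s) emitted.
- book_id=2, batch=KW: no matching t2 row.
- book_id=4, batch=KW: 1 matching t2 row(s), so 1 row(s) emitted.
- 3 row(s) from t2 found no t1 partner → padded with NULL.

KW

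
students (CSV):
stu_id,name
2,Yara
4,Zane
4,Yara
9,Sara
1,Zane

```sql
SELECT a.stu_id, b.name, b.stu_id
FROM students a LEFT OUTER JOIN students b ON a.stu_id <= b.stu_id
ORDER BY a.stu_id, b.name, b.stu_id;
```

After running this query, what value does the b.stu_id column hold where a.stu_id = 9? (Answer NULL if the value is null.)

LEFT JOIN keeps every row from `students a`; unmatched rows get NULL for `students b`'s columns.
Matching on a.stu_id <= b.stu_id.
- a (stu_id=2) pairs with 4 row(s) of b.
- a (stu_id=4) pairs with 3 row(s) of b.
- a (stu_id=4) pairs with 3 row(s) of b.
- a (stu_id=9) pairs with 1 row(s) of b.
- a (stu_id=1) pairs with 5 row(s) of b.

9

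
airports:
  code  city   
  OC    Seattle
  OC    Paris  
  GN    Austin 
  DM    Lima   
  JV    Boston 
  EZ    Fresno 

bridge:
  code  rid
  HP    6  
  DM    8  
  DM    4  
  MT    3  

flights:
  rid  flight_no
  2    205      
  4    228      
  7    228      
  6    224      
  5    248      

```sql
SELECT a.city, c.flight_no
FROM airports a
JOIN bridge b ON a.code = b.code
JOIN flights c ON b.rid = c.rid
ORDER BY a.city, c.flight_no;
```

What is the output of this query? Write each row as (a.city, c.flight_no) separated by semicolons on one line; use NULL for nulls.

Joins associate left-to-right: airports INNER JOIN bridge on code gives 2 intermediate row(s).
Then INNER JOIN `flights c` on rid: keep only rows whose b.rid appears in c.

(Lima, 228)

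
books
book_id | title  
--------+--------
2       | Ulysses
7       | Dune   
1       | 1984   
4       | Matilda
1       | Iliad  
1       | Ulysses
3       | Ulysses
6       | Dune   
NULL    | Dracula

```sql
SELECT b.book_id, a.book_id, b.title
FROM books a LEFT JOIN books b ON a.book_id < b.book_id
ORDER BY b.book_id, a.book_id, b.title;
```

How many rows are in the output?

27

LEFT JOIN keeps every row from `books a`; unmatched rows get NULL for `books b`'s columns.
Matching on a.book_id < b.book_id. A NULL in a compared column never satisfies the condition.
- book_id=2: 4 matching b row(s), so 4 row(s) emitted.
- book_id=7: no b row matches, row kept with b columns NULL.
- book_id=1: 5 matching b row(s), so 5 row(s) emitted.
- book_id=4: 2 matching b row(s), so 2 row(s) emitted.
- book_id=1: 5 matching b row(s), so 5 row(s) emitted.
- book_id=1: 5 matching b row(s), so 5 row(s) emitted.
- book_id=3: 3 matching b row(s), so 3 row(s) emitted.
- book_id=6: 1 matching b row(s), so 1 row(s) emitted.
- book_id=NULL: no b row matches, row kept with b columns NULL.
Total: 25 matched + 2 padded = 27 rows.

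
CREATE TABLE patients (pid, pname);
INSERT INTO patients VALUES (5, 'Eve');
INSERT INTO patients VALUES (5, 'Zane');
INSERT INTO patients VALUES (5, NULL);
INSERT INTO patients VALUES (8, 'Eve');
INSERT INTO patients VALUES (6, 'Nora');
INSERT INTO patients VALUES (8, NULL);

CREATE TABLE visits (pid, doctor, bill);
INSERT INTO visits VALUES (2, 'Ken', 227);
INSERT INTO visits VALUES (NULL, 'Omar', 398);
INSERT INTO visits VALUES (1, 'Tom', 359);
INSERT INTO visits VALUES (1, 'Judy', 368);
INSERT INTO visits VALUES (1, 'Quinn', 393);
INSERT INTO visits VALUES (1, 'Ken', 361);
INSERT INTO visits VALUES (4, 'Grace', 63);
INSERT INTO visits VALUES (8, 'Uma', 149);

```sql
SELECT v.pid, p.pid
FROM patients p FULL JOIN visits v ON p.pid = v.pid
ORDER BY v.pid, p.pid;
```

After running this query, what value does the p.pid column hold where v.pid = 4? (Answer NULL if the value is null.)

FULL OUTER JOIN keeps every row from both sides; unmatched rows get NULL for the other side's columns.
Matching on p.pid = v.pid. A NULL in a compared column never satisfies the condition.
Matched pairs: 2; unmatched p rows kept: 4; unmatched v rows kept: 7.

NULL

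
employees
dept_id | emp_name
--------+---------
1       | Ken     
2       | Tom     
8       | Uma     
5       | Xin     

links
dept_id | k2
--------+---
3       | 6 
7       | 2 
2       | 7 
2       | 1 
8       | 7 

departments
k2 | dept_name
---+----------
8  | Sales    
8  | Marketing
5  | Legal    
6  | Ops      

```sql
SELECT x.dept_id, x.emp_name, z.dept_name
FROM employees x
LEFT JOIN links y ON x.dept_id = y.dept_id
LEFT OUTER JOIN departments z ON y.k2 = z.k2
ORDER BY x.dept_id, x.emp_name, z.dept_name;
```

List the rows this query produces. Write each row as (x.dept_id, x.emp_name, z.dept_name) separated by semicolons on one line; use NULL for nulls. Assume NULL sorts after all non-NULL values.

Step 1 — x LEFT JOIN y on dept_id → 5 row(s).
Then LEFT JOIN `departments z` on k2: each of those 5 rows is kept; rows whose y.k2 has no match in z get NULL for z's columns.

(1, Ken, NULL); (2, Tom, NULL); (2, Tom, NULL); (5, Xin, NULL); (8, Uma, NULL)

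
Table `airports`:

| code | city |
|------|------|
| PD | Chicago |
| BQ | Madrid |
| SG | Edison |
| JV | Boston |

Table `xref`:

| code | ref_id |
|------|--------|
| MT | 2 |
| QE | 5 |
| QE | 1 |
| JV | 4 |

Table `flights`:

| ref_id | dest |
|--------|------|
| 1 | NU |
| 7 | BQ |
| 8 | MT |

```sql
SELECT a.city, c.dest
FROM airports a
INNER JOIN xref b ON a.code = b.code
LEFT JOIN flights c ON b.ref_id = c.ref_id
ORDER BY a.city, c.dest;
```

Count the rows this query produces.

Step 1 — a INNER JOIN b on code → 1 row(s).
Then LEFT JOIN `flights c` on ref_id: each of those 1 rows is kept; rows whose b.ref_id has no match in c get NULL for c's columns.
Result: 1 row(s).

1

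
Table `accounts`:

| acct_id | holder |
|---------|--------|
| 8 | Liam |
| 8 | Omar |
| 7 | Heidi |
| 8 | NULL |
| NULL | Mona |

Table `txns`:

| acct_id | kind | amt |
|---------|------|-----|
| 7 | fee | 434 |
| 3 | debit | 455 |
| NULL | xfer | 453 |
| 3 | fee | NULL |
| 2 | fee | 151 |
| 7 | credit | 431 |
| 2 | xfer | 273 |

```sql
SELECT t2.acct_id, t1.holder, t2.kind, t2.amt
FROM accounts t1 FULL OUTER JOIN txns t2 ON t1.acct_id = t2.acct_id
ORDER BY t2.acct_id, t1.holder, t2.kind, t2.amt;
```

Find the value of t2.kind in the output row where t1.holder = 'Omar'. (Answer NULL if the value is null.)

NULL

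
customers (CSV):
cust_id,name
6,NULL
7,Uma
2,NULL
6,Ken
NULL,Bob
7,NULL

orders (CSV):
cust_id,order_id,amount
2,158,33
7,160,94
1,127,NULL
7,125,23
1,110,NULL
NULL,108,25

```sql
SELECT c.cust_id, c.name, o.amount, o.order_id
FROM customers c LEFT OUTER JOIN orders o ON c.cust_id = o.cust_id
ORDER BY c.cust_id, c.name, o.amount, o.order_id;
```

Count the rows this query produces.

LEFT JOIN keeps every row from `customers`; unmatched rows get NULL for `orders`'s columns.
Matching on c.cust_id = o.cust_id. A NULL in a compared column never satisfies the condition.
Matched pairs: 5; unmatched c rows kept: 3.
Total: 5 matched + 3 padded = 8 rows.

8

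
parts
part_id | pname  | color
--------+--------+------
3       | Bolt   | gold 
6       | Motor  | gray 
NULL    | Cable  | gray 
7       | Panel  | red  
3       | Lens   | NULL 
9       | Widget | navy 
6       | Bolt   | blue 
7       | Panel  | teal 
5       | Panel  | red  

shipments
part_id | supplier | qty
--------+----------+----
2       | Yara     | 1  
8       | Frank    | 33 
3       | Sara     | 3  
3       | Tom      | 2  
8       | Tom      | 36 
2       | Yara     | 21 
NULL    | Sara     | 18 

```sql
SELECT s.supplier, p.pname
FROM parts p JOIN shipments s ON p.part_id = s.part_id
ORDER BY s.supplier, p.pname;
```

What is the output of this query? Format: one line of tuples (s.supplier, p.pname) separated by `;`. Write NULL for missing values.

INNER JOIN keeps only pairs where the ON condition holds.
Matching on p.part_id = s.part_id. A NULL in a compared column never satisfies the condition.
Matched pairs: 4.

(Sara, Bolt); (Sara, Lens); (Tom, Bolt); (Tom, Lens)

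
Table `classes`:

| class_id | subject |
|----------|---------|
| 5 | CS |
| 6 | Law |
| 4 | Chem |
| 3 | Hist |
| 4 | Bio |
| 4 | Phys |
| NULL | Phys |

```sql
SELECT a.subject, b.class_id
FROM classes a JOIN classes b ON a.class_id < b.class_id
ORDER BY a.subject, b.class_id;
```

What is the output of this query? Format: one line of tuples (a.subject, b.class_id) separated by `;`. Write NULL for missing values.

INNER JOIN keeps only pairs where the ON condition holds.
Matching on a.class_id < b.class_id. A NULL in a compared column never satisfies the condition.
- a[0] class_id=5 → 1 match(es) in b → 1 row(s).
- a[1] class_id=6 → no match; dropped.
- a[2] class_id=4 → 2 match(es) in b → 2 row(s).
- a[3] class_id=3 → 5 match(es) in b → 5 row(s).
- a[4] class_id=4 → 2 match(es) in b → 2 row(s).
- a[5] class_id=4 → 2 match(es) in b → 2 row(s).
- a[6] class_id=NULL → no match; dropped.

(Bio, 5); (Bio, 6); (CS, 6); (Chem, 5); (Chem, 6); (Hist, 4); (Hist, 4); (Hist, 4); (Hist, 5); (Hist, 6); (Phys, 5); (Phys, 6)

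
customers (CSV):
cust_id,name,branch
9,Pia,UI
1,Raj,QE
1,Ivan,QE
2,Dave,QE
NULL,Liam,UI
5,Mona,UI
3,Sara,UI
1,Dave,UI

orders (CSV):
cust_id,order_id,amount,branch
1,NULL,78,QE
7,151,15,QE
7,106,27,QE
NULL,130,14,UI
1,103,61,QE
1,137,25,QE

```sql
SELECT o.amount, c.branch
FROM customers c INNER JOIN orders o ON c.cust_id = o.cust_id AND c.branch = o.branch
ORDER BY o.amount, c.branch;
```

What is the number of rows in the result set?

6

INNER JOIN keeps only pairs where the ON condition holds.
Matching on c.cust_id = o.cust_id AND c.branch = o.branch. A NULL in a compared column never satisfies the condition.
- c[0] cust_id=9, branch=UI → no match; dropped.
- c[1] cust_id=1, branch=QE → 3 match(es) in o → 3 row(s).
- c[2] cust_id=1, branch=QE → 3 match(es) in o → 3 row(s).
- c[3] cust_id=2, branch=QE → no match; dropped.
- c[4] cust_id=NULL, branch=UI → no match; dropped.
- c[5] cust_id=5, branch=UI → no match; dropped.
- c[6] cust_id=3, branch=UI → no match; dropped.
- c[7] cust_id=1, branch=UI → no match; dropped.
Total: 6 rows.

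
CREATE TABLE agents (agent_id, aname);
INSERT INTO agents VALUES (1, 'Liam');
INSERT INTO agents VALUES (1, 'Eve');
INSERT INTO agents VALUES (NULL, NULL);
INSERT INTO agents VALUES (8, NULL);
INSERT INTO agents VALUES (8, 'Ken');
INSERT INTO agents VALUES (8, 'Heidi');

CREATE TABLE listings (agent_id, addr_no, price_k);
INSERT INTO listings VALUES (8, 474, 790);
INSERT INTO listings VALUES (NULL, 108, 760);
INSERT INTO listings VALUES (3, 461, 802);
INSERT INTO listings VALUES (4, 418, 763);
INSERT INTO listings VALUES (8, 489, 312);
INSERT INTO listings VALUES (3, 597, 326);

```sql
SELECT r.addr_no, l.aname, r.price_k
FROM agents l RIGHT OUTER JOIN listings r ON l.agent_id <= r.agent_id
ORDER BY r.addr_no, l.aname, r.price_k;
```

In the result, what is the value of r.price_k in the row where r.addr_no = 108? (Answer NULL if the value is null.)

760

RIGHT JOIN keeps every row from `listings`; unmatched rows get NULL for `agents`'s columns.
Matching on l.agent_id <= r.agent_id. A NULL in a compared column never satisfies the condition.
- l row (agent_id=1): matches 5 r row(s) → 5 output row(s).
- l row (agent_id=1): matches 5 r row(s) → 5 output row(s).
- l row (agent_id=NULL): no match.
- l row (agent_id=8): matches 2 r row(s) → 2 output row(s).
- l row (agent_id=8): matches 2 r row(s) → 2 output row(s).
- l row (agent_id=8): matches 2 r row(s) → 2 output row(s).
- plus 1 unmatched r row(s), each kept with NULL l columns.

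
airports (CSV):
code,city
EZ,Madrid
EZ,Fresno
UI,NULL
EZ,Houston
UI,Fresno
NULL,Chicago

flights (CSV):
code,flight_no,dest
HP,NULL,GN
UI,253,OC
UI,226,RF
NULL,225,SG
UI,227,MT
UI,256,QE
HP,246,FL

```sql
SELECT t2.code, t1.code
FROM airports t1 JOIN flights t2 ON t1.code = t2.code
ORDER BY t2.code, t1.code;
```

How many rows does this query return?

8

INNER JOIN keeps only pairs where the ON condition holds.
Matching on t1.code = t2.code. A NULL in a compared column never satisfies the condition.
- t1 (code=EZ) has no partner → excluded.
- t1 (code=EZ) has no partner → excluded.
- t1 (code=UI) pairs with 4 row(s) of t2.
- t1 (code=EZ) has no partner → excluded.
- t1 (code=UI) pairs with 4 row(s) of t2.
- t1 (code=NULL) has no partner → excluded.
Total: 8 rows.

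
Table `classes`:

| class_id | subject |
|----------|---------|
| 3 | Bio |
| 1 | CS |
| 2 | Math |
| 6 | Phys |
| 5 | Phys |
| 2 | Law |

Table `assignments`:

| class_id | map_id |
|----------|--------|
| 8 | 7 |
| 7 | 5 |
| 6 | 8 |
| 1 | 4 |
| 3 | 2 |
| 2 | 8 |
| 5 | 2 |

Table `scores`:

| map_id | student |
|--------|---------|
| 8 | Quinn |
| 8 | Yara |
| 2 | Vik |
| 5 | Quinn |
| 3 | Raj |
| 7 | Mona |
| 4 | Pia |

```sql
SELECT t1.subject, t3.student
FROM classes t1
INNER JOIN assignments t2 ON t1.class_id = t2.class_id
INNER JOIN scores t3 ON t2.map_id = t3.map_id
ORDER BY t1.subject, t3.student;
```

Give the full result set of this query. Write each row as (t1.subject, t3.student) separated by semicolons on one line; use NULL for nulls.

Joins associate left-to-right: classes INNER JOIN assignments on class_id gives 6 intermediate row(s).
Then INNER JOIN `scores t3` on map_id: keep only rows whose t2.map_id appears in t3.

(Bio, Vik); (CS, Pia); (Law, Quinn); (Law, Yara); (Math, Quinn); (Math, Yara); (Phys, Quinn); (Phys, Vik); (Phys, Yara)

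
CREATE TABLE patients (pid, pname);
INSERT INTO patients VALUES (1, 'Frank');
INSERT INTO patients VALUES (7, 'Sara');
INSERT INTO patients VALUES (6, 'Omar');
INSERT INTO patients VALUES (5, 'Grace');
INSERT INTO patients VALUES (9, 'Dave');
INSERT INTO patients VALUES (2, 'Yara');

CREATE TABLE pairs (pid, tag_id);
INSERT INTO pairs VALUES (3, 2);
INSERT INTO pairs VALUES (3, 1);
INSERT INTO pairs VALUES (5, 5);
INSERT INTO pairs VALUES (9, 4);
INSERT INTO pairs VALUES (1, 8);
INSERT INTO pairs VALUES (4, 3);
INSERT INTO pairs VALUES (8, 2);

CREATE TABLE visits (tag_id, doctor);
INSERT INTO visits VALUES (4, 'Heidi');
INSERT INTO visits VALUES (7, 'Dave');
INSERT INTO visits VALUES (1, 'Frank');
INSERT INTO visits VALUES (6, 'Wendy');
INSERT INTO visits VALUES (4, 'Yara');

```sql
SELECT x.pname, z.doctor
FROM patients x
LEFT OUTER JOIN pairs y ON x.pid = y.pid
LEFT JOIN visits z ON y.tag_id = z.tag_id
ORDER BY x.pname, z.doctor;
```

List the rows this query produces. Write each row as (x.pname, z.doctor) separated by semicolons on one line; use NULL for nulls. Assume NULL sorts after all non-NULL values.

Joins associate left-to-right: patients LEFT JOIN pairs on pid gives 6 intermediate row(s).
Then LEFT JOIN `visits z` on tag_id: each of those 6 rows is kept; rows whose y.tag_id has no match in z get NULL for z's columns.

(Dave, Heidi); (Dave, Yara); (Frank, NULL); (Grace, NULL); (Omar, NULL); (Sara, NULL); (Yara, NULL)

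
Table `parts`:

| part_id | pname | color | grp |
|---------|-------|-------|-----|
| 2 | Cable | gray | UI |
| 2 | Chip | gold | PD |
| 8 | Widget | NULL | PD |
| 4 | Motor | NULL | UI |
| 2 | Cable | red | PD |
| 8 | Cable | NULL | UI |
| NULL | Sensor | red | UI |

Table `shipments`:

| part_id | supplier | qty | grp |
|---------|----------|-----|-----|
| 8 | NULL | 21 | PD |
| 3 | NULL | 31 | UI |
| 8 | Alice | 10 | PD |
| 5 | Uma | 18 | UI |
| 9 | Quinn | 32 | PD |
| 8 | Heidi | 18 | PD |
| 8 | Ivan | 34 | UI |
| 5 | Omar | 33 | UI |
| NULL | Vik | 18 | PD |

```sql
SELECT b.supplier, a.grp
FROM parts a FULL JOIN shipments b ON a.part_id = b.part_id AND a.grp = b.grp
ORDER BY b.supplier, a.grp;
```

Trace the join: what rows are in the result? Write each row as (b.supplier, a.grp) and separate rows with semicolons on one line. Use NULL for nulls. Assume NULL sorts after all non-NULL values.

(Alice, PD); (Heidi, PD); (Ivan, UI); (Omar, NULL); (Quinn, NULL); (Uma, NULL); (Vik, NULL); (NULL, PD); (NULL, PD); (NULL, PD); (NULL, UI); (NULL, UI); (NULL, UI); (NULL, NULL)

FULL OUTER JOIN keeps every row from both sides; unmatched rows get NULL for the other side's columns.
Matching on a.part_id = b.part_id AND a.grp = b.grp. A NULL in a compared column never satisfies the condition.
Matched pairs: 4; unmatched a rows kept: 5; unmatched b rows kept: 5.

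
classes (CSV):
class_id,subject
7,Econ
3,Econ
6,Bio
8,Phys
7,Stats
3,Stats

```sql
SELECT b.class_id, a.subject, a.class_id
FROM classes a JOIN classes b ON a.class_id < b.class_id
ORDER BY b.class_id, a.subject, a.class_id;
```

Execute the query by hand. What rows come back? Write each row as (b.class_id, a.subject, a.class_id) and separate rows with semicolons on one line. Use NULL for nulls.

INNER JOIN keeps only pairs where the ON condition holds.
Matching on a.class_id < b.class_id.
- a (class_id=7) pairs with 1 row(s) of b.
- a (class_id=3) pairs with 4 row(s) of b.
- a (class_id=6) pairs with 3 row(s) of b.
- a (class_id=8) has no partner → excluded.
- a (class_id=7) pairs with 1 row(s) of b.
- a (class_id=3) pairs with 4 row(s) of b.

(6, Econ, 3); (6, Stats, 3); (7, Bio, 6); (7, Bio, 6); (7, Econ, 3); (7, Econ, 3); (7, Stats, 3); (7, Stats, 3); (8, Bio, 6); (8, Econ, 3); (8, Econ, 7); (8, Stats, 3); (8, Stats, 7)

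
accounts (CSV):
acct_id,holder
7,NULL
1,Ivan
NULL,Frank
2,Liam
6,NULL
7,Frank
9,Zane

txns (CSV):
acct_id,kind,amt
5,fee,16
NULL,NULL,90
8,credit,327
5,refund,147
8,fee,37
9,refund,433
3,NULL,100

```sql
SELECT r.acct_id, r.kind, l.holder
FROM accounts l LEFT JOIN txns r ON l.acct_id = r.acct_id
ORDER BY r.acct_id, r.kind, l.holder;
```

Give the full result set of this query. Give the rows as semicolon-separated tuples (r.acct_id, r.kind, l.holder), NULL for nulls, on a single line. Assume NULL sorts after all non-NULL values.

LEFT JOIN keeps every row from `accounts`; unmatched rows get NULL for `txns`'s columns.
Matching on l.acct_id = r.acct_id. A NULL in a compared column never satisfies the condition.
- acct_id=7: no r row matches, row kept with r columns NULL.
- acct_id=1: no r row matches, row kept with r columns NULL.
- acct_id=NULL: no r row matches, row kept with r columns NULL.
- acct_id=2: no r row matches, row kept with r columns NULL.
- acct_id=6: no r row matches, row kept with r columns NULL.
- acct_id=7: no r row matches, row kept with r columns NULL.
- acct_id=9: 1 matching r row(s), so 1 row(s) emitted.
After projecting and ordering:
r.acct_id | r.kind | l.holder
9 | refund | Zane
NULL | NULL | Frank
NULL | NULL | Frank
NULL | NULL | Ivan
NULL | NULL | Liam
NULL | NULL | NULL
NULL | NULL | NULL

(9, refund, Zane); (NULL, NULL, Frank); (NULL, NULL, Frank); (NULL, NULL, Ivan); (NULL, NULL, Liam); (NULL, NULL, NULL); (NULL, NULL, NULL)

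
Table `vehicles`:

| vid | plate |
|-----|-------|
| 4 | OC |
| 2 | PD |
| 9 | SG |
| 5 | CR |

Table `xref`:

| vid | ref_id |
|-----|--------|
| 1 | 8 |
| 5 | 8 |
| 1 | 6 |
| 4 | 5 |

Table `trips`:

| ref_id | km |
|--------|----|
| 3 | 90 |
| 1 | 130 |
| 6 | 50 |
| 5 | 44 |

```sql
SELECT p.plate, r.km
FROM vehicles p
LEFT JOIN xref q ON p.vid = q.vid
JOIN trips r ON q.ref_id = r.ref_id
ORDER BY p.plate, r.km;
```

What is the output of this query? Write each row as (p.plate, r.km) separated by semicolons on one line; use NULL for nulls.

(OC, 44)

Joins associate left-to-right: vehicles LEFT JOIN xref on vid gives 4 intermediate row(s).
Then INNER JOIN `trips r` on ref_id: keep only rows whose q.ref_id appears in r.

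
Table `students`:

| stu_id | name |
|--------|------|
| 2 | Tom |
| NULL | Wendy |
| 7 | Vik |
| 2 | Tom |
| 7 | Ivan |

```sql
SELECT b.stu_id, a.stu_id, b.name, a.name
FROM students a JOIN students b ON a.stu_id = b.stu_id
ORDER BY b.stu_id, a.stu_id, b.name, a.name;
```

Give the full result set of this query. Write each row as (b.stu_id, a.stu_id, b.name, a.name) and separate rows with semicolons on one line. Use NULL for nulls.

(2, 2, Tom, Tom); (2, 2, Tom, Tom); (2, 2, Tom, Tom); (2, 2, Tom, Tom); (7, 7, Ivan, Ivan); (7, 7, Ivan, Vik); (7, 7, Vik, Ivan); (7, 7, Vik, Vik)

INNER JOIN keeps only pairs where the ON condition holds.
Matching on a.stu_id = b.stu_id. A NULL in a compared column never satisfies the condition.
- a row (stu_id=2): matches 2 b row(s) → 2 output row(s).
- a row (stu_id=NULL): no match → dropped.
- a row (stu_id=7): matches 2 b row(s) → 2 output row(s).
- a row (stu_id=2): matches 2 b row(s) → 2 output row(s).
- a row (stu_id=7): matches 2 b row(s) → 2 output row(s).
After projecting and ordering:
b.stu_id | a.stu_id | b.name | a.name
2 | 2 | Tom | Tom
2 | 2 | Tom | Tom
2 | 2 | Tom | Tom
2 | 2 | Tom | Tom
7 | 7 | Ivan | Ivan
7 | 7 | Ivan | Vik
7 | 7 | Vik | Ivan
7 | 7 | Vik | Vik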